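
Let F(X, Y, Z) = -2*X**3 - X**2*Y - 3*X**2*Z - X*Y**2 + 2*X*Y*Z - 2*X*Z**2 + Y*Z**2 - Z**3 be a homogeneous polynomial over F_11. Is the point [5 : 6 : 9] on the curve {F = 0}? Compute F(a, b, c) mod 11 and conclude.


F(5,6,9) ≡ 3 (mod 11); P is NOT on the curve.

Evaluate F(5, 6, 9) term-by-term (mod 11).
  -2*X**3 ↦ -2·125·1·1 = -250
  -X**2*Y ↦ -1·25·6·1 = -150
  -3*X**2*Z ↦ -3·25·1·9 = -675
  -X*Y**2 ↦ -1·5·36·1 = -180
  2*X*Y*Z ↦ 2·5·6·9 = 540
  -2*X*Z**2 ↦ -2·5·1·81 = -810
  Y*Z**2 ↦ 1·1·6·81 = 486
  -Z**3 ↦ -1·1·1·729 = -729
Sum: F(5, 6, 9) = (-250) + (-150) + (-675) + (-180) + (540) + (-810) + (486) + (-729) = -1768.
Reducing mod 11: -1768 ≡ 3 (mod 11).
Since F(a, b, c) ≡ 3 ≠ 0 (mod 11), P does NOT lie on the curve.


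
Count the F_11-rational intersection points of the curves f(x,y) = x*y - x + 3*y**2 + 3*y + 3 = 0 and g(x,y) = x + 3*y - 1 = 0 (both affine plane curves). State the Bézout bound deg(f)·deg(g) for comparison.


Common zeros: {(5, 6)}; count = 1; Bézout bound = 2.

deg(f) = 2, deg(g) = 1, so Bézout bound = 2.
Scan x ∈ F_11. For each x, list the y ∈ F_11 with f(x, y) ≡ 0 and those with g(x, y) ≡ 0 (mod 11); the common zeros in that column are the intersection.
  x = 0: f ≡ 0 at y ∈ ∅; g ≡ 0 at y ∈ {4}; common: ∅.
  x = 1: f ≡ 0 at y ∈ {2, 4}; g ≡ 0 at y ∈ {0}; common: ∅.
  x = 2: f ≡ 0 at y ∈ ∅; g ≡ 0 at y ∈ {7}; common: ∅.
  x = 3: f ≡ 0 at y ∈ {0, 9}; g ≡ 0 at y ∈ {3}; common: ∅.
  x = 4: f ≡ 0 at y ∈ ∅; g ≡ 0 at y ∈ {10}; common: ∅.
  x = 5: f ≡ 0 at y ∈ {6}; g ≡ 0 at y ∈ {6}; common: {6}.
  x = 6: f ≡ 0 at y ∈ ∅; g ≡ 0 at y ∈ {2}; common: ∅.
  x = 7: f ≡ 0 at y ∈ {5, 10}; g ≡ 0 at y ∈ {9}; common: ∅.
  x = 8: f ≡ 0 at y ∈ {3, 8}; g ≡ 0 at y ∈ {5}; common: ∅.
  x = 9: f ≡ 0 at y ∈ ∅; g ≡ 0 at y ∈ {1}; common: ∅.
  x = 10: f ≡ 0 at y ∈ {7}; g ≡ 0 at y ∈ {8}; common: ∅.
Collecting: common zeros = {(5, 6)}, so the count is 1.
Comparison with the Bézout bound: 1 ≤ 2 = deg(f)·deg(g), as expected for curves with no common component (the affine F_11-count falls short of the bound because intersections may lie at infinity, over extension fields, or carry multiplicity).


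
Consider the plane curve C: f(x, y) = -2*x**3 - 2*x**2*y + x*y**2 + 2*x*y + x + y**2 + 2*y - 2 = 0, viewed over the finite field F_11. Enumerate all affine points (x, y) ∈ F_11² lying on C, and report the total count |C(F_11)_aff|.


Affine F_11-points: {(0, 4), (0, 5), (2, 9), (2, 10), (4, 1), (4, 10), (6, 3), (6, 10), (7, 5), (7, 8), (9, 4), (9, 8), (10, 5)}; count = 13.

For each of the 121 pairs (x, y) ∈ F_11², evaluate f(x, y) mod 11. Record the zeros.
  x = 0: [0↦9, 1↦1, 2↦6, 3↦2, 4↦0, 5↦0, 6↦2, 7↦6, 8↦1, 9↦9, 10↦8]  zeros at y ∈ {4, 5}
  x = 1: [0↦8, 1↦1, 2↦9, 3↦10, 4↦4, 5↦2, 6↦4, 7↦10, 8↦9, 9↦1, 10↦8]  zeros at y ∈ ∅
  x = 2: [0↦6, 1↦7, 2↦3, 3↦5, 4↦2, 5↦5, 6↦3, 7↦7, 8↦6, 9↦0, 10↦0]  zeros at y ∈ {9, 10}
  x = 3: [0↦2, 1↦7, 2↦9, 3↦8, 4↦4, 5↦8, 6↦9, 7↦7, 8↦2, 9↦5, 10↦5]  zeros at y ∈ ∅
  x = 4: [0↦6, 1↦0, 2↦4, 3↦7, 4↦9, 5↦10, 6↦10, 7↦9, 8↦7, 9↦4, 10↦0]  zeros at y ∈ {1, 10}
  x = 5: [0↦6, 1↦7, 2↦9, 3↦1, 4↦5, 5↦10, 6↦5, 7↦1, 8↦9, 9↦7, 10↦6]  zeros at y ∈ ∅
  x = 6: [0↦1, 1↦5, 2↦1, 3↦0, 4↦2, 5↦7, 6↦4, 7↦4, 8↦7, 9↦2, 10↦0]  zeros at y ∈ {3, 10}
  x = 7: [0↦1, 1↦4, 2↦1, 3↦3, 4↦10, 5↦0, 6↦6, 7↦6, 8↦0, 9↦10, 10↦3]  zeros at y ∈ {5, 8}
  x = 8: [0↦5, 1↦3, 2↦8, 3↦9, 4↦6, 5↦10, 6↦10, 7↦6, 8↦9, 9↦8, 10↦3]  zeros at y ∈ ∅
  x = 9: [0↦1, 1↦1, 2↦10, 3↦6, 4↦0, 5↦3, 6↦4, 7↦3, 8↦0, 9↦6, 10↦10]  zeros at y ∈ {4, 8}
  x = 10: [0↦10, 1↦8, 2↦6, 3↦4, 4↦2, 5↦0, 6↦9, 7↦7, 8↦5, 9↦3, 10↦1]  zeros at y ∈ {5}
Collecting zeros: affine points = {(0, 4), (0, 5), (2, 9), (2, 10), (4, 1), (4, 10), (6, 3), (6, 10), (7, 5), (7, 8), (9, 4), (9, 8), (10, 5)}.
Total count |C(F_11)_aff| = 13.


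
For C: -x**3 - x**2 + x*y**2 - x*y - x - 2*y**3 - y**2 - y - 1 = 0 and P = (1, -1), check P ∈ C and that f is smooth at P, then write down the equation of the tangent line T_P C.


Tangent line at P: -4*x - 8*y - 4 = 0.

Step 1: f(1, -1) = 0, so P lies on C.
Step 2: partial derivatives
  f_x(x, y) = -3*x**2 - 2*x + y**2 - y - 1, f_y(x, y) = 2*x*y - x - 6*y**2 - 2*y - 1.
  f_x(P) = -4, f_y(P) = -8 (gradient nonzero, so P is smooth).
Step 3: tangent line at P: -4·(x − 1) + -8·(y − -1) = 0.
Expanding: -4*x - 8*y - 4 = 0.


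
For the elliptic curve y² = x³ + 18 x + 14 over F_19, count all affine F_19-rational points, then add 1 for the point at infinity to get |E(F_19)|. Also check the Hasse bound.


Affine points = {(2, 1), (2, 18), (3, 0), (4, 6), (4, 13), (5, 1), (5, 18), (8, 9), (8, 10), (10, 4), (10, 15), (11, 2), (11, 17), (12, 1), (12, 18), (15, 7), (15, 12), (16, 3), (16, 16)}; affine count = 19; |E(F_19)| = 20.

Discriminant check: Δ ∝ 4a³ + 27b² = 4·18³ + 27·14² = 4·5832 + 27·196 ≡ 6 (mod 19). Nonzero ⇒ E is nonsingular.
For each x ∈ F_19, compute rhs = x³ + 18·x + 14 mod 19, then count y ∈ F_19 with y² ≡ rhs.
  x = 0: rhs = 14, matching y values: none (0 points).
  x = 1: rhs = 14, matching y values: none (0 points).
  x = 2: rhs = 1, matching y values: 1, 18 (2 points).
  x = 3: rhs = 0, matching y values: 0 (1 points).
  x = 4: rhs = 17, matching y values: 6, 13 (2 points).
  x = 5: rhs = 1, matching y values: 1, 18 (2 points).
  x = 6: rhs = 15, matching y values: none (0 points).
  x = 7: rhs = 8, matching y values: none (0 points).
  x = 8: rhs = 5, matching y values: 9, 10 (2 points).
  x = 9: rhs = 12, matching y values: none (0 points).
  x = 10: rhs = 16, matching y values: 4, 15 (2 points).
  x = 11: rhs = 4, matching y values: 2, 17 (2 points).
  x = 12: rhs = 1, matching y values: 1, 18 (2 points).
  x = 13: rhs = 13, matching y values: none (0 points).
  x = 14: rhs = 8, matching y values: none (0 points).
  x = 15: rhs = 11, matching y values: 7, 12 (2 points).
  x = 16: rhs = 9, matching y values: 3, 16 (2 points).
  x = 17: rhs = 8, matching y values: none (0 points).
  x = 18: rhs = 14, matching y values: none (0 points).
Total affine count: 19.
Full point count |E(F_19)| = 19 + 1 = 20.
Hasse bound: |20 − (19+1)| = |0| = 0 ≤ 2√19 ≈ 8.7178 ✓.


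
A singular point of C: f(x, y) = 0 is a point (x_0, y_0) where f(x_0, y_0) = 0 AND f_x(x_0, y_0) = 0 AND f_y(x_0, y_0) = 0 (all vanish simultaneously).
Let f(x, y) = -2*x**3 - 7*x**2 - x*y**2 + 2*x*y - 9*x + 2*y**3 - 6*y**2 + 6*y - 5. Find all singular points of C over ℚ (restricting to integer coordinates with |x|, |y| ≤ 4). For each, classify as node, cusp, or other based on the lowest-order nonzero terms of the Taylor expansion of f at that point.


Singular points: {(-1, 1)}; classification: node.

Compute partial derivatives:
  f_x = -6*x**2 - 14*x - y**2 + 2*y - 9.
  f_y = -2*x*y + 2*x + 6*y**2 - 12*y + 6.
Scan x_0 ∈ {−4, ..., 4}. For each x_0, f_y(x_0, y) is a polynomial in y; find its integer roots y ∈ {−4, ..., 4}, then test f_x and f at those candidates.
  x = -4: f_y(-4, y) = 6*y**2 - 4*y - 2; vanishes at y ∈ {1}. (-4, 1): f_x = -48 ≠ 0.
  x = -3: f_y(-3, y) = 6*y**2 - 6*y; vanishes at y ∈ {0, 1}. (-3, 0): f_x = -21 ≠ 0; (-3, 1): f_x = -20 ≠ 0.
  x = -2: f_y(-2, y) = 6*y**2 - 8*y + 2; vanishes at y ∈ {1}. (-2, 1): f_x = -4 ≠ 0.
  x = -1: f_y(-1, y) = 6*y**2 - 10*y + 4; vanishes at y ∈ {1}. (-1, 1): f_x = 0, f = 0 — SINGULAR.
  x = 0: f_y(0, y) = 6*y**2 - 12*y + 6; vanishes at y ∈ {1}. (0, 1): f_x = -8 ≠ 0.
  x = 1: f_y(1, y) = 6*y**2 - 14*y + 8; vanishes at y ∈ {1}. (1, 1): f_x = -28 ≠ 0.
  x = 2: f_y(2, y) = 6*y**2 - 16*y + 10; vanishes at y ∈ {1}. (2, 1): f_x = -60 ≠ 0.
  x = 3: f_y(3, y) = 6*y**2 - 18*y + 12; vanishes at y ∈ {1, 2}. (3, 1): f_x = -104 ≠ 0; (3, 2): f_x = -105 ≠ 0.
  x = 4: f_y(4, y) = 6*y**2 - 20*y + 14; vanishes at y ∈ {1}. (4, 1): f_x = -160 ≠ 0.
Only singular point on the grid: (-1, 1).
Classify: substitute x = -1 + u, y = 1 + v and expand: f = -2*u**3 - u**2 - u*v**2 + 2*v**3 + v**2.
No constant or linear terms (consistent with a singular point). Quadratic part: -u**2 + v**2. Cubic part: -2*u**3 - u*v**2 + 2*v**3.
The quadratic part v**2 - u**2 = (v − u)(v + u) splits into two distinct linear factors, so there are two distinct tangent lines y − 1 = ±(x − -1) — this is a node (ordinary double point).
Classification: node.


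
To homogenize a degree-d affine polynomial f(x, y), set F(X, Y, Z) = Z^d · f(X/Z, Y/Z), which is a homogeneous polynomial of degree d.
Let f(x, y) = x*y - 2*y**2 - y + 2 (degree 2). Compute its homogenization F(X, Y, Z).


F(X, Y, Z) = X*Y - 2*Y**2 - Y*Z + 2*Z**2

deg(f) = 2.
Substitute x = X/Z, y = Y/Z into f, then multiply by Z^2.
  monomial 1·x^1·y^1 ↦ 1·X^1·Y^1·Z^0.
  monomial -2·x^0·y^2 ↦ -2·X^0·Y^2·Z^0.
  monomial -1·x^0·y^1 ↦ -1·X^0·Y^1·Z^1.
  monomial 2·x^0·y^0 ↦ 2·X^0·Y^0·Z^2.
Collecting: F(X, Y, Z) = X*Y - 2*Y**2 - Y*Z + 2*Z**2.


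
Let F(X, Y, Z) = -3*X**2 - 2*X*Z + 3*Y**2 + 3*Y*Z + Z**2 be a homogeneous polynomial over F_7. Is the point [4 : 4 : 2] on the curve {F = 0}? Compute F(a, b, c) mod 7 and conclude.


F(4,4,2) ≡ 5 (mod 7); P is NOT on the curve.

Evaluate F(4, 4, 2) term-by-term (mod 7).
  -3*X**2 ↦ -3·16·1·1 = -48
  -2*X*Z ↦ -2·4·1·2 = -16
  3*Y**2 ↦ 3·1·16·1 = 48
  3*Y*Z ↦ 3·1·4·2 = 24
  Z**2 ↦ 1·1·1·4 = 4
Sum: F(4, 4, 2) = (-48) + (-16) + (48) + (24) + (4) = 12.
Reducing mod 7: 12 ≡ 5 (mod 7).
Since F(a, b, c) ≡ 5 ≠ 0 (mod 7), P does NOT lie on the curve.


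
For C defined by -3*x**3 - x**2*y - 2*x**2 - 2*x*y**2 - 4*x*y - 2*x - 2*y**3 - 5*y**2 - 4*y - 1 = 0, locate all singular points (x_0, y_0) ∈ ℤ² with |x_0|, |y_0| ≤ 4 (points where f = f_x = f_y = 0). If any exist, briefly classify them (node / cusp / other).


Singular points: {(0, -1)}; classification: node.

Compute partial derivatives:
  f_x = -9*x**2 - 2*x*y - 4*x - 2*y**2 - 4*y - 2.
  f_y = -x**2 - 4*x*y - 4*x - 6*y**2 - 10*y - 4.
Scan x_0 ∈ {−4, ..., 4}. For each x_0, f_y(x_0, y) is a polynomial in y; find its integer roots y ∈ {−4, ..., 4}, then test f_x and f at those candidates.
  x = -4: f_y(-4, y) = -6*y**2 + 6*y - 4; no integer root y with |y| ≤ 4.
  x = -3: f_y(-3, y) = -6*y**2 + 2*y - 1; no integer root y with |y| ≤ 4.
  x = -2: f_y(-2, y) = -6*y**2 - 2*y; vanishes at y ∈ {0}. (-2, 0): f_x = -30 ≠ 0.
  x = -1: f_y(-1, y) = -6*y**2 - 6*y - 1; no integer root y with |y| ≤ 4.
  x = 0: f_y(0, y) = -6*y**2 - 10*y - 4; vanishes at y ∈ {-1}. (0, -1): f_x = 0, f = 0 — SINGULAR.
  x = 1: f_y(1, y) = -6*y**2 - 14*y - 9; no integer root y with |y| ≤ 4.
  x = 2: f_y(2, y) = -6*y**2 - 18*y - 16; no integer root y with |y| ≤ 4.
  x = 3: f_y(3, y) = -6*y**2 - 22*y - 25; no integer root y with |y| ≤ 4.
  x = 4: f_y(4, y) = -6*y**2 - 26*y - 36; no integer root y with |y| ≤ 4.
Only singular point on the grid: (0, -1).
Classify: substitute x = 0 + u, y = -1 + v and expand: f = -3*u**3 - u**2*v - u**2 - 2*u*v**2 - 2*v**3 + v**2.
No constant or linear terms (consistent with a singular point). Quadratic part: -u**2 + v**2. Cubic part: -3*u**3 - u**2*v - 2*u*v**2 - 2*v**3.
The quadratic part v**2 - u**2 = (v − u)(v + u) splits into two distinct linear factors, so there are two distinct tangent lines y − -1 = ±(x − 0) — this is a node (ordinary double point).
Classification: node.


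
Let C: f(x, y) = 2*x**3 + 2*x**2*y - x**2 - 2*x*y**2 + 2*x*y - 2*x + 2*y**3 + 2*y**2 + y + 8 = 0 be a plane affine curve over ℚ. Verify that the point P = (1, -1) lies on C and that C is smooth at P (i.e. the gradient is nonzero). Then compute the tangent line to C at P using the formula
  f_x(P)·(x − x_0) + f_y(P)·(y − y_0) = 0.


Tangent line at P: -6*x + 11*y + 17 = 0.

Step 1: f(1, -1) = 0, so P lies on C.
Step 2: partial derivatives
  f_x(x, y) = 6*x**2 + 4*x*y - 2*x - 2*y**2 + 2*y - 2, f_y(x, y) = 2*x**2 - 4*x*y + 2*x + 6*y**2 + 4*y + 1.
  f_x(P) = -6, f_y(P) = 11 (gradient nonzero, so P is smooth).
Step 3: tangent line at P: -6·(x − 1) + 11·(y − -1) = 0.
Expanding: -6*x + 11*y + 17 = 0.


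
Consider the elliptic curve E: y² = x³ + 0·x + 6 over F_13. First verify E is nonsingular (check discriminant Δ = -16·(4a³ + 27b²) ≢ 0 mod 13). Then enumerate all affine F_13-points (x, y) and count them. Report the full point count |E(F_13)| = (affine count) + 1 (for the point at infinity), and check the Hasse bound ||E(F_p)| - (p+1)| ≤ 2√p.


Affine points = {(2, 1), (2, 12), (5, 1), (5, 12), (6, 1), (6, 12)}; affine count = 6; |E(F_13)| = 7.

Discriminant check: Δ ∝ 4a³ + 27b² = 4·0³ + 27·6² = 4·0 + 27·36 ≡ 10 (mod 13). Nonzero ⇒ E is nonsingular.
For each x ∈ F_13, compute rhs = x³ + 0·x + 6 mod 13, then count y ∈ F_13 with y² ≡ rhs.
  x = 0: rhs = 6, matching y values: none (0 points).
  x = 1: rhs = 7, matching y values: none (0 points).
  x = 2: rhs = 1, matching y values: 1, 12 (2 points).
  x = 3: rhs = 7, matching y values: none (0 points).
  x = 4: rhs = 5, matching y values: none (0 points).
  x = 5: rhs = 1, matching y values: 1, 12 (2 points).
  x = 6: rhs = 1, matching y values: 1, 12 (2 points).
  x = 7: rhs = 11, matching y values: none (0 points).
  x = 8: rhs = 11, matching y values: none (0 points).
  x = 9: rhs = 7, matching y values: none (0 points).
  x = 10: rhs = 5, matching y values: none (0 points).
  x = 11: rhs = 11, matching y values: none (0 points).
  x = 12: rhs = 5, matching y values: none (0 points).
Total affine count: 6.
Full point count |E(F_13)| = 6 + 1 = 7.
Hasse bound: |7 − (13+1)| = |-7| = 7 ≤ 2√13 ≈ 7.2111 ✓.


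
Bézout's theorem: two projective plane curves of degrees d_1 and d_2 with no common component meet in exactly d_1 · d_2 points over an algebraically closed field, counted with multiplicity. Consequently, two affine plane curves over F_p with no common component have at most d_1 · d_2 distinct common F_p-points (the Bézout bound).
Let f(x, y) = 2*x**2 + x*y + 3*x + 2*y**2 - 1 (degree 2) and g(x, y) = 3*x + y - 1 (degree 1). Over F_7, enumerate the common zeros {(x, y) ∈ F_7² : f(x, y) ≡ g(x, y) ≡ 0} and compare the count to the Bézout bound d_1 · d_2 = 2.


Common zeros: ∅; count = 0; Bézout bound = 2.

deg(f) = 2, deg(g) = 1, so Bézout bound = 2.
Scan x ∈ F_7. For each x, list the y ∈ F_7 with f(x, y) ≡ 0 and those with g(x, y) ≡ 0 (mod 7); the common zeros in that column are the intersection.
  x = 0: f ≡ 0 at y ∈ {2, 5}; g ≡ 0 at y ∈ {1}; common: ∅.
  x = 1: f ≡ 0 at y ∈ {1, 2}; g ≡ 0 at y ∈ {5}; common: ∅.
  x = 2: f ≡ 0 at y ∈ ∅; g ≡ 0 at y ∈ {2}; common: ∅.
  x = 3: f ≡ 0 at y ∈ {4, 5}; g ≡ 0 at y ∈ {6}; common: ∅.
  x = 4: f ≡ 0 at y ∈ {1, 4}; g ≡ 0 at y ∈ {3}; common: ∅.
  x = 5: f ≡ 0 at y ∈ ∅; g ≡ 0 at y ∈ {0}; common: ∅.
  x = 6: f ≡ 0 at y ∈ ∅; g ≡ 0 at y ∈ {4}; common: ∅.
Collecting: common zeros = ∅, so the count is 0.
Comparison with the Bézout bound: 0 ≤ 2 = deg(f)·deg(g), as expected for curves with no common component (the affine F_7-count falls short of the bound because intersections may lie at infinity, over extension fields, or carry multiplicity).


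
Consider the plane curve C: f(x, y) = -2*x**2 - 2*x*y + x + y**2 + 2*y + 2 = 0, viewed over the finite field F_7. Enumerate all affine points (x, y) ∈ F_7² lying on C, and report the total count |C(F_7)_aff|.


Affine F_7-points: {(4, 3)}; count = 1.

For each of the 49 pairs (x, y) ∈ F_7², evaluate f(x, y) mod 7. Record the zeros.
  x = 0: [0↦2, 1↦5, 2↦3, 3↦3, 4↦5, 5↦2, 6↦1]  zeros at y ∈ ∅
  x = 1: [0↦1, 1↦2, 2↦5, 3↦3, 4↦3, 5↦5, 6↦2]  zeros at y ∈ ∅
  x = 2: [0↦3, 1↦2, 2↦3, 3↦6, 4↦4, 5↦4, 6↦6]  zeros at y ∈ ∅
  x = 3: [0↦1, 1↦5, 2↦4, 3↦5, 4↦1, 5↦6, 6↦6]  zeros at y ∈ ∅
  x = 4: [0↦2, 1↦4, 2↦1, 3↦0, 4↦1, 5↦4, 6↦2]  zeros at y ∈ {3}
  x = 5: [0↦6, 1↦6, 2↦1, 3↦5, 4↦4, 5↦5, 6↦1]  zeros at y ∈ ∅
  x = 6: [0↦6, 1↦4, 2↦4, 3↦6, 4↦3, 5↦2, 6↦3]  zeros at y ∈ ∅
Collecting zeros: affine points = {(4, 3)}.
Total count |C(F_7)_aff| = 1.


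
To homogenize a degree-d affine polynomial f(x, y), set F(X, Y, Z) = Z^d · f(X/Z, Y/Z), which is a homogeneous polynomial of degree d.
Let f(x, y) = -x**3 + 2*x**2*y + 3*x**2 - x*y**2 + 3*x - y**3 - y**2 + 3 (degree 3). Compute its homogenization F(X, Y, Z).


F(X, Y, Z) = -X**3 + 2*X**2*Y + 3*X**2*Z - X*Y**2 + 3*X*Z**2 - Y**3 - Y**2*Z + 3*Z**3

deg(f) = 3.
Substitute x = X/Z, y = Y/Z into f, then multiply by Z^3.
  monomial -1·x^3·y^0 ↦ -1·X^3·Y^0·Z^0.
  monomial 2·x^2·y^1 ↦ 2·X^2·Y^1·Z^0.
  monomial 3·x^2·y^0 ↦ 3·X^2·Y^0·Z^1.
  monomial -1·x^1·y^2 ↦ -1·X^1·Y^2·Z^0.
  monomial 3·x^1·y^0 ↦ 3·X^1·Y^0·Z^2.
  monomial -1·x^0·y^3 ↦ -1·X^0·Y^3·Z^0.
  monomial -1·x^0·y^2 ↦ -1·X^0·Y^2·Z^1.
  monomial 3·x^0·y^0 ↦ 3·X^0·Y^0·Z^3.
Collecting: F(X, Y, Z) = -X**3 + 2*X**2*Y + 3*X**2*Z - X*Y**2 + 3*X*Z**2 - Y**3 - Y**2*Z + 3*Z**3.


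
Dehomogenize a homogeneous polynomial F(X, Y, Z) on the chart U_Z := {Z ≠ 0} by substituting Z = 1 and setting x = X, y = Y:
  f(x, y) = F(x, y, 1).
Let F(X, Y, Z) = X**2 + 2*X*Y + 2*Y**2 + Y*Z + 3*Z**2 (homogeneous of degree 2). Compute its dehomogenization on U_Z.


f(x, y) = x**2 + 2*x*y + 2*y**2 + y + 3

On U_Z we set Z = 1. Each monomial c·X^i·Y^j·Z^k in F becomes c·x^i·y^j·1^k = c·x^i·y^j.
Substituting Z = 1: F(X, Y, 1) = x**2 + 2*x*y + 2*y**2 + y + 3.
Note: deg(f) ≤ deg(F) = 2; strict inequality happens when F is divisible by Z (lost terms).


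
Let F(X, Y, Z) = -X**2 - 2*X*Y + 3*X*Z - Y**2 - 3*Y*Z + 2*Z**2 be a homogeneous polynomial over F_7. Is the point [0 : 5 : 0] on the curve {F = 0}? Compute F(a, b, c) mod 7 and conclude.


F(0,5,0) ≡ 3 (mod 7); P is NOT on the curve.

Evaluate F(0, 5, 0) term-by-term (mod 7).
  -X**2 ↦ -1·0·1·1 = 0
  -2*X*Y ↦ -2·0·5·1 = 0
  3*X*Z ↦ 3·0·1·0 = 0
  -Y**2 ↦ -1·1·25·1 = -25
  -3*Y*Z ↦ -3·1·5·0 = 0
  2*Z**2 ↦ 2·1·1·0 = 0
Sum: F(0, 5, 0) = (0) + (0) + (0) + (-25) + (0) + (0) = -25.
Reducing mod 7: -25 ≡ 3 (mod 7).
Since F(a, b, c) ≡ 3 ≠ 0 (mod 7), P does NOT lie on the curve.


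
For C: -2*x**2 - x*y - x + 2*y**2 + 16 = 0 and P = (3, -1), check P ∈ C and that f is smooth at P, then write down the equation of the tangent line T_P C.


Tangent line at P: -12*x - 7*y + 29 = 0.

Step 1: f(3, -1) = 0, so P lies on C.
Step 2: partial derivatives
  f_x(x, y) = -4*x - y - 1, f_y(x, y) = -x + 4*y.
  f_x(P) = -12, f_y(P) = -7 (gradient nonzero, so P is smooth).
Step 3: tangent line at P: -12·(x − 3) + -7·(y − -1) = 0.
Expanding: -12*x - 7*y + 29 = 0.


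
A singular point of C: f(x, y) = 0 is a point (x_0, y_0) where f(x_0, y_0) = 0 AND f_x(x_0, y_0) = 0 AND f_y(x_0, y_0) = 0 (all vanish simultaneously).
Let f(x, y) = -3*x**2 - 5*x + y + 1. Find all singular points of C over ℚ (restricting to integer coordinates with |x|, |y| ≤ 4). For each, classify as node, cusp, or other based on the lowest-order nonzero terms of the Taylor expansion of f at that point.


No singular points in the scanned grid; C is smooth there.

Compute partial derivatives:
  f_x = -6*x - 5.
  f_y = 1.
f_y = 1 is a nonzero constant, so f_y never vanishes: no point (x, y) can satisfy f = f_x = f_y = 0. In particular no (x, y) ∈ {−4, ..., 4}² is singular; the curve is smooth.


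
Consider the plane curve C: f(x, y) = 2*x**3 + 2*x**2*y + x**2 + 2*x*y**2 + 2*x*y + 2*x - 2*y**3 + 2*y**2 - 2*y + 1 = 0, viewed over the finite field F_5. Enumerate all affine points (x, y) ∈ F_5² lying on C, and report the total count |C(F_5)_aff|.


Affine F_5-points: {(1, 1), (1, 2), (1, 4), (2, 0), (2, 3), (3, 0), (3, 2)}; count = 7.

For each of the 25 pairs (x, y) ∈ F_5², evaluate f(x, y) mod 5. Record the zeros.
  x = 0: [0↦1, 1↦4, 2↦4, 3↦4, 4↦2]  zeros at y ∈ ∅
  x = 1: [0↦1, 1↦0, 2↦0, 3↦4, 4↦0]  zeros at y ∈ {1, 2, 4}
  x = 2: [0↦0, 1↦4, 2↦3, 3↦0, 4↦3]  zeros at y ∈ {0, 3}
  x = 3: [0↦0, 1↦3, 2↦0, 3↦4, 4↦3]  zeros at y ∈ {0, 2}
  x = 4: [0↦3, 1↦4, 2↦3, 3↦3, 4↦2]  zeros at y ∈ ∅
Collecting zeros: affine points = {(1, 1), (1, 2), (1, 4), (2, 0), (2, 3), (3, 0), (3, 2)}.
Total count |C(F_5)_aff| = 7.


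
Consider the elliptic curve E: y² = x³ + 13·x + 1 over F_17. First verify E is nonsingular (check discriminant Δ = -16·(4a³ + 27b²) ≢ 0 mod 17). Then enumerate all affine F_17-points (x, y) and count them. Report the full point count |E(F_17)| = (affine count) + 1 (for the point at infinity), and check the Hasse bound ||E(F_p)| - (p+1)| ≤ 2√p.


Affine points = {(0, 1), (0, 16), (1, 7), (1, 10), (2, 1), (2, 16), (3, 4), (3, 13), (4, 7), (4, 10), (5, 2), (5, 15), (10, 3), (10, 14), (11, 8), (11, 9), (12, 7), (12, 10), (13, 2), (13, 15), (15, 1), (15, 16), (16, 2), (16, 15)}; affine count = 24; |E(F_17)| = 25.

Discriminant check: Δ ∝ 4a³ + 27b² = 4·13³ + 27·1² = 4·2197 + 27·1 ≡ 9 (mod 17). Nonzero ⇒ E is nonsingular.
For each x ∈ F_17, compute rhs = x³ + 13·x + 1 mod 17, then count y ∈ F_17 with y² ≡ rhs.
  x = 0: rhs = 1, matching y values: 1, 16 (2 points).
  x = 1: rhs = 15, matching y values: 7, 10 (2 points).
  x = 2: rhs = 1, matching y values: 1, 16 (2 points).
  x = 3: rhs = 16, matching y values: 4, 13 (2 points).
  x = 4: rhs = 15, matching y values: 7, 10 (2 points).
  x = 5: rhs = 4, matching y values: 2, 15 (2 points).
  x = 6: rhs = 6, matching y values: none (0 points).
  x = 7: rhs = 10, matching y values: none (0 points).
  x = 8: rhs = 5, matching y values: none (0 points).
  x = 9: rhs = 14, matching y values: none (0 points).
  x = 10: rhs = 9, matching y values: 3, 14 (2 points).
  x = 11: rhs = 13, matching y values: 8, 9 (2 points).
  x = 12: rhs = 15, matching y values: 7, 10 (2 points).
  x = 13: rhs = 4, matching y values: 2, 15 (2 points).
  x = 14: rhs = 3, matching y values: none (0 points).
  x = 15: rhs = 1, matching y values: 1, 16 (2 points).
  x = 16: rhs = 4, matching y values: 2, 15 (2 points).
Total affine count: 24.
Full point count |E(F_17)| = 24 + 1 = 25.
Hasse bound: |25 − (17+1)| = |7| = 7 ≤ 2√17 ≈ 8.2462 ✓.


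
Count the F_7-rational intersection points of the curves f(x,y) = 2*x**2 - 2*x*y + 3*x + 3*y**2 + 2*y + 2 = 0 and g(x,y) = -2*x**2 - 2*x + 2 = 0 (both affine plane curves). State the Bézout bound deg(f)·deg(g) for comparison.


Common zeros: ∅; count = 0; Bézout bound = 4.

deg(f) = 2, deg(g) = 2, so Bézout bound = 4.
Scan x ∈ F_7. For each x, list the y ∈ F_7 with f(x, y) ≡ 0 and those with g(x, y) ≡ 0 (mod 7); the common zeros in that column are the intersection.
  x = 0: f ≡ 0 at y ∈ {1, 3}; g ≡ 0 at y ∈ ∅; common: ∅.
  x = 1: f ≡ 0 at y ∈ {0}; g ≡ 0 at y ∈ ∅; common: ∅.
  x = 2: f ≡ 0 at y ∈ {4, 6}; g ≡ 0 at y ∈ ∅; common: ∅.
  x = 3: f ≡ 0 at y ∈ {1, 5}; g ≡ 0 at y ∈ ∅; common: ∅.
  x = 4: f ≡ 0 at y ∈ {4, 5}; g ≡ 0 at y ∈ ∅; common: ∅.
  x = 5: f ≡ 0 at y ∈ {2, 3}; g ≡ 0 at y ∈ ∅; common: ∅.
  x = 6: f ≡ 0 at y ∈ {2, 6}; g ≡ 0 at y ∈ ∅; common: ∅.
Collecting: common zeros = ∅, so the count is 0.
Comparison with the Bézout bound: 0 ≤ 4 = deg(f)·deg(g), as expected for curves with no common component (the affine F_7-count falls short of the bound because intersections may lie at infinity, over extension fields, or carry multiplicity).


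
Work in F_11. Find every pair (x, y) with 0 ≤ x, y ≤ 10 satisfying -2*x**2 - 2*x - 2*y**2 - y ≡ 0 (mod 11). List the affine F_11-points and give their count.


Affine F_11-points: {(0, 0), (0, 5), (2, 2), (2, 3), (4, 8), (5, 7), (5, 9), (6, 8), (8, 2), (8, 3), (10, 0), (10, 5)}; count = 12.

For each of the 121 pairs (x, y) ∈ F_11², evaluate f(x, y) mod 11. Record the zeros.
  x = 0: [0↦0, 1↦8, 2↦1, 3↦1, 4↦8, 5↦0, 6↦10, 7↦5, 8↦7, 9↦5, 10↦10]  zeros at y ∈ {0, 5}
  x = 1: [0↦7, 1↦4, 2↦8, 3↦8, 4↦4, 5↦7, 6↦6, 7↦1, 8↦3, 9↦1, 10↦6]  zeros at y ∈ ∅
  x = 2: [0↦10, 1↦7, 2↦0, 3↦0, 4↦7, 5↦10, 6↦9, 7↦4, 8↦6, 9↦4, 10↦9]  zeros at y ∈ {2, 3}
  x = 3: [0↦9, 1↦6, 2↦10, 3↦10, 4↦6, 5↦9, 6↦8, 7↦3, 8↦5, 9↦3, 10↦8]  zeros at y ∈ ∅
  x = 4: [0↦4, 1↦1, 2↦5, 3↦5, 4↦1, 5↦4, 6↦3, 7↦9, 8↦0, 9↦9, 10↦3]  zeros at y ∈ {8}
  x = 5: [0↦6, 1↦3, 2↦7, 3↦7, 4↦3, 5↦6, 6↦5, 7↦0, 8↦2, 9↦0, 10↦5]  zeros at y ∈ {7, 9}
  x = 6: [0↦4, 1↦1, 2↦5, 3↦5, 4↦1, 5↦4, 6↦3, 7↦9, 8↦0, 9↦9, 10↦3]  zeros at y ∈ {8}
  x = 7: [0↦9, 1↦6, 2↦10, 3↦10, 4↦6, 5↦9, 6↦8, 7↦3, 8↦5, 9↦3, 10↦8]  zeros at y ∈ ∅
  x = 8: [0↦10, 1↦7, 2↦0, 3↦0, 4↦7, 5↦10, 6↦9, 7↦4, 8↦6, 9↦4, 10↦9]  zeros at y ∈ {2, 3}
  x = 9: [0↦7, 1↦4, 2↦8, 3↦8, 4↦4, 5↦7, 6↦6, 7↦1, 8↦3, 9↦1, 10↦6]  zeros at y ∈ ∅
  x = 10: [0↦0, 1↦8, 2↦1, 3↦1, 4↦8, 5↦0, 6↦10, 7↦5, 8↦7, 9↦5, 10↦10]  zeros at y ∈ {0, 5}
Collecting zeros: affine points = {(0, 0), (0, 5), (2, 2), (2, 3), (4, 8), (5, 7), (5, 9), (6, 8), (8, 2), (8, 3), (10, 0), (10, 5)}.
Total count |C(F_11)_aff| = 12.


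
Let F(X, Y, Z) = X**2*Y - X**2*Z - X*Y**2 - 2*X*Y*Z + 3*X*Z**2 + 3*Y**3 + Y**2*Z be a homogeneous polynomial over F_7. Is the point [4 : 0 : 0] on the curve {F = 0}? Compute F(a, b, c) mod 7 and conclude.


F(4,0,0) ≡ 0 (mod 7); P is on the curve.

Evaluate F(4, 0, 0) term-by-term (mod 7).
  X**2*Y ↦ 1·16·0·1 = 0
  -X**2*Z ↦ -1·16·1·0 = 0
  -X*Y**2 ↦ -1·4·0·1 = 0
  -2*X*Y*Z ↦ -2·4·0·0 = 0
  3*X*Z**2 ↦ 3·4·1·0 = 0
  3*Y**3 ↦ 3·1·0·1 = 0
  Y**2*Z ↦ 1·1·0·0 = 0
Sum: F(4, 0, 0) = (0) + (0) + (0) + (0) + (0) + (0) + (0) = 0.
Reducing mod 7: 0 ≡ 0 (mod 7).
Since F(a, b, c) ≡ 0 (mod 7), P lies on the curve.


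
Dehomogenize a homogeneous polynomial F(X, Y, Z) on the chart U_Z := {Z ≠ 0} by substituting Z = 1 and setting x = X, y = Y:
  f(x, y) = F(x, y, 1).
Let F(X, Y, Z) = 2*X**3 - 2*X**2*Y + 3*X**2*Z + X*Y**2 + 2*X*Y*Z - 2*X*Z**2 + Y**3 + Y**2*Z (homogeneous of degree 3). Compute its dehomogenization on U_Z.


f(x, y) = 2*x**3 - 2*x**2*y + 3*x**2 + x*y**2 + 2*x*y - 2*x + y**3 + y**2

On U_Z we set Z = 1. Each monomial c·X^i·Y^j·Z^k in F becomes c·x^i·y^j·1^k = c·x^i·y^j.
Substituting Z = 1: F(X, Y, 1) = 2*x**3 - 2*x**2*y + 3*x**2 + x*y**2 + 2*x*y - 2*x + y**3 + y**2.
Note: deg(f) ≤ deg(F) = 3; strict inequality happens when F is divisible by Z (lost terms).


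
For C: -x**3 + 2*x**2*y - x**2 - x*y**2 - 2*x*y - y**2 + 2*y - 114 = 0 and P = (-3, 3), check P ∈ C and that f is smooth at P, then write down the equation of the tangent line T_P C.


Tangent line at P: -72*x + 38*y - 330 = 0.

Step 1: f(-3, 3) = 0, so P lies on C.
Step 2: partial derivatives
  f_x(x, y) = -3*x**2 + 4*x*y - 2*x - y**2 - 2*y, f_y(x, y) = 2*x**2 - 2*x*y - 2*x - 2*y + 2.
  f_x(P) = -72, f_y(P) = 38 (gradient nonzero, so P is smooth).
Step 3: tangent line at P: -72·(x − -3) + 38·(y − 3) = 0.
Expanding: -72*x + 38*y - 330 = 0.


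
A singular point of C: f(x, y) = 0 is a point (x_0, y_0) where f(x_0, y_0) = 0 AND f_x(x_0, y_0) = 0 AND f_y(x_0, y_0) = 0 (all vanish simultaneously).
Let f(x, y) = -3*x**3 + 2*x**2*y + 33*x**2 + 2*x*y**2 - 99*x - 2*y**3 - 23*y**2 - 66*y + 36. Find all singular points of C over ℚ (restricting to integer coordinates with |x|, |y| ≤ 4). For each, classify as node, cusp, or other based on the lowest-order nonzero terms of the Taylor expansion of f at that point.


Singular points: {(3, -3)}; classification: cusp.

Compute partial derivatives:
  f_x = -9*x**2 + 4*x*y + 66*x + 2*y**2 - 99.
  f_y = 2*x**2 + 4*x*y - 6*y**2 - 46*y - 66.
Scan x_0 ∈ {−4, ..., 4}. For each x_0, f_y(x_0, y) is a polynomial in y; find its integer roots y ∈ {−4, ..., 4}, then test f_x and f at those candidates.
  x = -4: f_y(-4, y) = -6*y**2 - 62*y - 34; no integer root y with |y| ≤ 4.
  x = -3: f_y(-3, y) = -6*y**2 - 58*y - 48; no integer root y with |y| ≤ 4.
  x = -2: f_y(-2, y) = -6*y**2 - 54*y - 58; no integer root y with |y| ≤ 4.
  x = -1: f_y(-1, y) = -6*y**2 - 50*y - 64; no integer root y with |y| ≤ 4.
  x = 0: f_y(0, y) = -6*y**2 - 46*y - 66; no integer root y with |y| ≤ 4.
  x = 1: f_y(1, y) = -6*y**2 - 42*y - 64; no integer root y with |y| ≤ 4.
  x = 2: f_y(2, y) = -6*y**2 - 38*y - 58; no integer root y with |y| ≤ 4.
  x = 3: f_y(3, y) = -6*y**2 - 34*y - 48; vanishes at y ∈ {-3}. (3, -3): f_x = 0, f = 0 — SINGULAR.
  x = 4: f_y(4, y) = -6*y**2 - 30*y - 34; no integer root y with |y| ≤ 4.
Only singular point on the grid: (3, -3).
Classify: substitute x = 3 + u, y = -3 + v and expand: f = -3*u**3 + 2*u**2*v + 2*u*v**2 - 2*v**3 + v**2.
No constant or linear terms (consistent with a singular point). Quadratic part: v**2. Cubic part: -3*u**3 + 2*u**2*v + 2*u*v**2 - 2*v**3.
The quadratic part v**2 is a perfect square, so there is a single (double) tangent line v = 0, i.e. y = -3. Restricting the cubic part to that line (v = 0) leaves -3*u**3 ≠ 0, so f is not divisible by v and the branch is v² ≈ 3*u**3 to lowest order — this is a cusp.
Classification: cusp.


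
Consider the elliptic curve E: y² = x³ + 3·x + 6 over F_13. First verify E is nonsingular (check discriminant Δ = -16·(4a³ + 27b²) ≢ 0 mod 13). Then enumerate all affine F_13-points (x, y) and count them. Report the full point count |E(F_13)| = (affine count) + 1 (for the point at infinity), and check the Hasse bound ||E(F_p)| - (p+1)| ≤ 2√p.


Affine points = {(1, 6), (1, 7), (3, 4), (3, 9), (4, 2), (4, 11), (5, 4), (5, 9), (8, 3), (8, 10), (10, 3), (10, 10)}; affine count = 12; |E(F_13)| = 13.

Discriminant check: Δ ∝ 4a³ + 27b² = 4·3³ + 27·6² = 4·27 + 27·36 ≡ 1 (mod 13). Nonzero ⇒ E is nonsingular.
For each x ∈ F_13, compute rhs = x³ + 3·x + 6 mod 13, then count y ∈ F_13 with y² ≡ rhs.
  x = 0: rhs = 6, matching y values: none (0 points).
  x = 1: rhs = 10, matching y values: 6, 7 (2 points).
  x = 2: rhs = 7, matching y values: none (0 points).
  x = 3: rhs = 3, matching y values: 4, 9 (2 points).
  x = 4: rhs = 4, matching y values: 2, 11 (2 points).
  x = 5: rhs = 3, matching y values: 4, 9 (2 points).
  x = 6: rhs = 6, matching y values: none (0 points).
  x = 7: rhs = 6, matching y values: none (0 points).
  x = 8: rhs = 9, matching y values: 3, 10 (2 points).
  x = 9: rhs = 8, matching y values: none (0 points).
  x = 10: rhs = 9, matching y values: 3, 10 (2 points).
  x = 11: rhs = 5, matching y values: none (0 points).
  x = 12: rhs = 2, matching y values: none (0 points).
Total affine count: 12.
Full point count |E(F_13)| = 12 + 1 = 13.
Hasse bound: |13 − (13+1)| = |-1| = 1 ≤ 2√13 ≈ 7.2111 ✓.


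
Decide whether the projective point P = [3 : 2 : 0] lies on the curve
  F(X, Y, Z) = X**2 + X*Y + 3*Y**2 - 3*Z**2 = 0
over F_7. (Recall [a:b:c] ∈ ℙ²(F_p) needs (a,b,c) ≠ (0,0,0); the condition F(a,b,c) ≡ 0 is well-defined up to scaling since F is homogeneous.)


F(3,2,0) ≡ 6 (mod 7); P is NOT on the curve.

Evaluate F(3, 2, 0) term-by-term (mod 7).
  X**2 ↦ 1·9·1·1 = 9
  X*Y ↦ 1·3·2·1 = 6
  3*Y**2 ↦ 3·1·4·1 = 12
  -3*Z**2 ↦ -3·1·1·0 = 0
Sum: F(3, 2, 0) = (9) + (6) + (12) + (0) = 27.
Reducing mod 7: 27 ≡ 6 (mod 7).
Since F(a, b, c) ≡ 6 ≠ 0 (mod 7), P does NOT lie on the curve.


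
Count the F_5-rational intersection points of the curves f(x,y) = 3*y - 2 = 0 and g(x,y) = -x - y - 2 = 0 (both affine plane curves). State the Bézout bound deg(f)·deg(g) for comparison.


Common zeros: {(4, 4)}; count = 1; Bézout bound = 1.

deg(f) = 1, deg(g) = 1, so Bézout bound = 1.
Scan x ∈ F_5. For each x, list the y ∈ F_5 with f(x, y) ≡ 0 and those with g(x, y) ≡ 0 (mod 5); the common zeros in that column are the intersection.
  x = 0: f ≡ 0 at y ∈ {4}; g ≡ 0 at y ∈ {3}; common: ∅.
  x = 1: f ≡ 0 at y ∈ {4}; g ≡ 0 at y ∈ {2}; common: ∅.
  x = 2: f ≡ 0 at y ∈ {4}; g ≡ 0 at y ∈ {1}; common: ∅.
  x = 3: f ≡ 0 at y ∈ {4}; g ≡ 0 at y ∈ {0}; common: ∅.
  x = 4: f ≡ 0 at y ∈ {4}; g ≡ 0 at y ∈ {4}; common: {4}.
Collecting: common zeros = {(4, 4)}, so the count is 1.
Comparison with the Bézout bound: 1 ≤ 1 = deg(f)·deg(g), as expected for curves with no common component (the bound is attained).


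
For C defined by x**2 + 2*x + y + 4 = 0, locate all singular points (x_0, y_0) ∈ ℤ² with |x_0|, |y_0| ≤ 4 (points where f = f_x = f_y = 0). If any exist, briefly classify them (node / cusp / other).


No singular points in the scanned grid; C is smooth there.

Compute partial derivatives:
  f_x = 2*x + 2.
  f_y = 1.
f_y = 1 is a nonzero constant, so f_y never vanishes: no point (x, y) can satisfy f = f_x = f_y = 0. In particular no (x, y) ∈ {−4, ..., 4}² is singular; the curve is smooth.


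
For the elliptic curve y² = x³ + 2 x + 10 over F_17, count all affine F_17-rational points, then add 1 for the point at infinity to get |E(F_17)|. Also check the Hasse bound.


Affine points = {(1, 8), (1, 9), (3, 3), (3, 14), (5, 3), (5, 14), (6, 0), (9, 3), (9, 14), (15, 7), (15, 10)}; affine count = 11; |E(F_17)| = 12.

Discriminant check: Δ ∝ 4a³ + 27b² = 4·2³ + 27·10² = 4·8 + 27·100 ≡ 12 (mod 17). Nonzero ⇒ E is nonsingular.
For each x ∈ F_17, compute rhs = x³ + 2·x + 10 mod 17, then count y ∈ F_17 with y² ≡ rhs.
  x = 0: rhs = 10, matching y values: none (0 points).
  x = 1: rhs = 13, matching y values: 8, 9 (2 points).
  x = 2: rhs = 5, matching y values: none (0 points).
  x = 3: rhs = 9, matching y values: 3, 14 (2 points).
  x = 4: rhs = 14, matching y values: none (0 points).
  x = 5: rhs = 9, matching y values: 3, 14 (2 points).
  x = 6: rhs = 0, matching y values: 0 (1 points).
  x = 7: rhs = 10, matching y values: none (0 points).
  x = 8: rhs = 11, matching y values: none (0 points).
  x = 9: rhs = 9, matching y values: 3, 14 (2 points).
  x = 10: rhs = 10, matching y values: none (0 points).
  x = 11: rhs = 3, matching y values: none (0 points).
  x = 12: rhs = 11, matching y values: none (0 points).
  x = 13: rhs = 6, matching y values: none (0 points).
  x = 14: rhs = 11, matching y values: none (0 points).
  x = 15: rhs = 15, matching y values: 7, 10 (2 points).
  x = 16: rhs = 7, matching y values: none (0 points).
Total affine count: 11.
Full point count |E(F_17)| = 11 + 1 = 12.
Hasse bound: |12 − (17+1)| = |-6| = 6 ≤ 2√17 ≈ 8.2462 ✓.


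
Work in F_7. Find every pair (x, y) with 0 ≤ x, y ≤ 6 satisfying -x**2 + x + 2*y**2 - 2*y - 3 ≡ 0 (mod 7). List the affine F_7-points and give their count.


Affine F_7-points: {(0, 4), (1, 4), (2, 3), (2, 5), (6, 3), (6, 5)}; count = 6.

For each of the 49 pairs (x, y) ∈ F_7², evaluate f(x, y) mod 7. Record the zeros.
  x = 0: [0↦4, 1↦4, 2↦1, 3↦2, 4↦0, 5↦2, 6↦1]  zeros at y ∈ {4}
  x = 1: [0↦4, 1↦4, 2↦1, 3↦2, 4↦0, 5↦2, 6↦1]  zeros at y ∈ {4}
  x = 2: [0↦2, 1↦2, 2↦6, 3↦0, 4↦5, 5↦0, 6↦6]  zeros at y ∈ {3, 5}
  x = 3: [0↦5, 1↦5, 2↦2, 3↦3, 4↦1, 5↦3, 6↦2]  zeros at y ∈ ∅
  x = 4: [0↦6, 1↦6, 2↦3, 3↦4, 4↦2, 5↦4, 6↦3]  zeros at y ∈ ∅
  x = 5: [0↦5, 1↦5, 2↦2, 3↦3, 4↦1, 5↦3, 6↦2]  zeros at y ∈ ∅
  x = 6: [0↦2, 1↦2, 2↦6, 3↦0, 4↦5, 5↦0, 6↦6]  zeros at y ∈ {3, 5}
Collecting zeros: affine points = {(0, 4), (1, 4), (2, 3), (2, 5), (6, 3), (6, 5)}.
Total count |C(F_7)_aff| = 6.


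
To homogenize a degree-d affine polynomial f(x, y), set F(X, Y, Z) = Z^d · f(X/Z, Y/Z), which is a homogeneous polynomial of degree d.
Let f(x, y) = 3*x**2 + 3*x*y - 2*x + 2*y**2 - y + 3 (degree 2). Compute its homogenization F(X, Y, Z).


F(X, Y, Z) = 3*X**2 + 3*X*Y - 2*X*Z + 2*Y**2 - Y*Z + 3*Z**2

deg(f) = 2.
Substitute x = X/Z, y = Y/Z into f, then multiply by Z^2.
  monomial 3·x^2·y^0 ↦ 3·X^2·Y^0·Z^0.
  monomial 3·x^1·y^1 ↦ 3·X^1·Y^1·Z^0.
  monomial -2·x^1·y^0 ↦ -2·X^1·Y^0·Z^1.
  monomial 2·x^0·y^2 ↦ 2·X^0·Y^2·Z^0.
  monomial -1·x^0·y^1 ↦ -1·X^0·Y^1·Z^1.
  monomial 3·x^0·y^0 ↦ 3·X^0·Y^0·Z^2.
Collecting: F(X, Y, Z) = 3*X**2 + 3*X*Y - 2*X*Z + 2*Y**2 - Y*Z + 3*Z**2.


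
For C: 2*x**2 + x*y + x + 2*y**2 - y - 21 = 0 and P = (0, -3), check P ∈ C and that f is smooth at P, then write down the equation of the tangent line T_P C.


Tangent line at P: -2*x - 13*y - 39 = 0.

Step 1: f(0, -3) = 0, so P lies on C.
Step 2: partial derivatives
  f_x(x, y) = 4*x + y + 1, f_y(x, y) = x + 4*y - 1.
  f_x(P) = -2, f_y(P) = -13 (gradient nonzero, so P is smooth).
Step 3: tangent line at P: -2·(x − 0) + -13·(y − -3) = 0.
Expanding: -2*x - 13*y - 39 = 0.


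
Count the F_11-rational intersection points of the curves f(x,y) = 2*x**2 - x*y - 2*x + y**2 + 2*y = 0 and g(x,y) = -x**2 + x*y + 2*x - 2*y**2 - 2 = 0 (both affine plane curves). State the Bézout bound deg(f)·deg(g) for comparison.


Common zeros: ∅; count = 0; Bézout bound = 4.

deg(f) = 2, deg(g) = 2, so Bézout bound = 4.
Scan x ∈ F_11. For each x, list the y ∈ F_11 with f(x, y) ≡ 0 and those with g(x, y) ≡ 0 (mod 11); the common zeros in that column are the intersection.
  x = 0: f ≡ 0 at y ∈ {0, 9}; g ≡ 0 at y ∈ ∅; common: ∅.
  x = 1: f ≡ 0 at y ∈ {0, 10}; g ≡ 0 at y ∈ {8, 9}; common: ∅.
  x = 2: f ≡ 0 at y ∈ ∅; g ≡ 0 at y ∈ ∅; common: ∅.
  x = 3: f ≡ 0 at y ∈ ∅; g ≡ 0 at y ∈ ∅; common: ∅.
  x = 4: f ≡ 0 at y ∈ ∅; g ≡ 0 at y ∈ ∅; common: ∅.
  x = 5: f ≡ 0 at y ∈ {4, 10}; g ≡ 0 at y ∈ ∅; common: ∅.
  x = 6: f ≡ 0 at y ∈ ∅; g ≡ 0 at y ∈ {1, 2}; common: ∅.
  x = 7: f ≡ 0 at y ∈ ∅; g ≡ 0 at y ∈ ∅; common: ∅.
  x = 8: f ≡ 0 at y ∈ ∅; g ≡ 0 at y ∈ {1, 3}; common: ∅.
  x = 9: f ≡ 0 at y ∈ {3, 4}; g ≡ 0 at y ∈ {2, 8}; common: ∅.
  x = 10: f ≡ 0 at y ∈ {3, 5}; g ≡ 0 at y ∈ {7, 9}; common: ∅.
Collecting: common zeros = ∅, so the count is 0.
Comparison with the Bézout bound: 0 ≤ 4 = deg(f)·deg(g), as expected for curves with no common component (the affine F_11-count falls short of the bound because intersections may lie at infinity, over extension fields, or carry multiplicity).


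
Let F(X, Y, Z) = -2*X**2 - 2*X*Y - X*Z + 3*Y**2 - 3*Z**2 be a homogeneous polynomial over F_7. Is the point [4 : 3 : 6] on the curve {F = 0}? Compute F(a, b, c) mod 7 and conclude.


F(4,3,6) ≡ 0 (mod 7); P is on the curve.

Evaluate F(4, 3, 6) term-by-term (mod 7).
  -2*X**2 ↦ -2·16·1·1 = -32
  -2*X*Y ↦ -2·4·3·1 = -24
  -X*Z ↦ -1·4·1·6 = -24
  3*Y**2 ↦ 3·1·9·1 = 27
  -3*Z**2 ↦ -3·1·1·36 = -108
Sum: F(4, 3, 6) = (-32) + (-24) + (-24) + (27) + (-108) = -161.
Reducing mod 7: -161 ≡ 0 (mod 7).
Since F(a, b, c) ≡ 0 (mod 7), P lies on the curve.


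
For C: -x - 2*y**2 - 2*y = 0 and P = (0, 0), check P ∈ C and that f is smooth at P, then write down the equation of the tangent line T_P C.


Tangent line at P: -x - 2*y = 0.

Step 1: f(0, 0) = 0, so P lies on C.
Step 2: partial derivatives
  f_x(x, y) = -1, f_y(x, y) = -4*y - 2.
  f_x(P) = -1, f_y(P) = -2 (gradient nonzero, so P is smooth).
Step 3: tangent line at P: -1·(x − 0) + -2·(y − 0) = 0.
Expanding: -x - 2*y = 0.


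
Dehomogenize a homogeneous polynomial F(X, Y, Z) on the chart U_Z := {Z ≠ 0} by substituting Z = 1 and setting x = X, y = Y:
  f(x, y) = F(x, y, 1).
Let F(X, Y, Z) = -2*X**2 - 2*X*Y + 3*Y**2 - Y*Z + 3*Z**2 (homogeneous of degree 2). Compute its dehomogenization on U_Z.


f(x, y) = -2*x**2 - 2*x*y + 3*y**2 - y + 3

On U_Z we set Z = 1. Each monomial c·X^i·Y^j·Z^k in F becomes c·x^i·y^j·1^k = c·x^i·y^j.
Substituting Z = 1: F(X, Y, 1) = -2*x**2 - 2*x*y + 3*y**2 - y + 3.
Note: deg(f) ≤ deg(F) = 2; strict inequality happens when F is divisible by Z (lost terms).


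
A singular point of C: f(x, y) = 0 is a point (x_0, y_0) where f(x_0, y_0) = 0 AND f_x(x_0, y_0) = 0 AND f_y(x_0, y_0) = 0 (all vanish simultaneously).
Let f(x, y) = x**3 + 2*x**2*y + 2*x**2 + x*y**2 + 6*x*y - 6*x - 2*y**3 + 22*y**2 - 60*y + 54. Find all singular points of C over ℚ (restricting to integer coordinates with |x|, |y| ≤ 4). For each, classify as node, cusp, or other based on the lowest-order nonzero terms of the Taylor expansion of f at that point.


Singular points: {(-3, 3)}; classification: node.

Compute partial derivatives:
  f_x = 3*x**2 + 4*x*y + 4*x + y**2 + 6*y - 6.
  f_y = 2*x**2 + 2*x*y + 6*x - 6*y**2 + 44*y - 60.
Scan x_0 ∈ {−4, ..., 4}. For each x_0, f_y(x_0, y) is a polynomial in y; find its integer roots y ∈ {−4, ..., 4}, then test f_x and f at those candidates.
  x = -4: f_y(-4, y) = -6*y**2 + 36*y - 52; no integer root y with |y| ≤ 4.
  x = -3: f_y(-3, y) = -6*y**2 + 38*y - 60; vanishes at y ∈ {3}. (-3, 3): f_x = 0, f = 0 — SINGULAR.
  x = -2: f_y(-2, y) = -6*y**2 + 40*y - 64; vanishes at y ∈ {4}. (-2, 4): f_x = 6 ≠ 0.
  x = -1: f_y(-1, y) = -6*y**2 + 42*y - 64; no integer root y with |y| ≤ 4.
  x = 0: f_y(0, y) = -6*y**2 + 44*y - 60; no integer root y with |y| ≤ 4.
  x = 1: f_y(1, y) = -6*y**2 + 46*y - 52; no integer root y with |y| ≤ 4.
  x = 2: f_y(2, y) = -6*y**2 + 48*y - 40; no integer root y with |y| ≤ 4.
  x = 3: f_y(3, y) = -6*y**2 + 50*y - 24; no integer root y with |y| ≤ 4.
  x = 4: f_y(4, y) = -6*y**2 + 52*y - 4; no integer root y with |y| ≤ 4.
Only singular point on the grid: (-3, 3).
Classify: substitute x = -3 + u, y = 3 + v and expand: f = u**3 + 2*u**2*v - u**2 + u*v**2 - 2*v**3 + v**2.
No constant or linear terms (consistent with a singular point). Quadratic part: -u**2 + v**2. Cubic part: u**3 + 2*u**2*v + u*v**2 - 2*v**3.
The quadratic part v**2 - u**2 = (v − u)(v + u) splits into two distinct linear factors, so there are two distinct tangent lines y − 3 = ±(x − -3) — this is a node (ordinary double point).
Classification: node.
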